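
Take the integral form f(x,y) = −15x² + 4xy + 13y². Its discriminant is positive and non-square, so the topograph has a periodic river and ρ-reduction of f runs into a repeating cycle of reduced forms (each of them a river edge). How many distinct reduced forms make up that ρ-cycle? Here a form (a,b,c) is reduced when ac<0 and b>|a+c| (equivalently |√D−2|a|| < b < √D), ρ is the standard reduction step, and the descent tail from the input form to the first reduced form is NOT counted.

D = 796, ⌊√D⌋ = 28
river: ρ → (13,22,-6)
river: ρ → (-6,26,5)
river: ρ → (5,24,-11)
river: ρ → (-11,20,9)
river: ρ → (9,16,-15)
river: ρ → (-15,14,10)
river: ρ → (10,26,-3)
river: ρ → (-3,28,1)
river: ρ → (1,28,-3)
river: ρ → (-3,26,10)
river: ρ → (10,14,-15)
river: ρ → (-15,16,9)
river: ρ → (9,20,-11)
river: ρ → (-11,24,5)
river: ρ → (5,26,-6)
river: ρ → (-6,22,13)
river: ρ → (13,4,-15)
river: ρ → (-15,26,2)
river: ρ → (2,26,-15)
river: ρ → (-15,4,13)
ρ-cycle length = 20 (tail of 0 descent steps not counted)

20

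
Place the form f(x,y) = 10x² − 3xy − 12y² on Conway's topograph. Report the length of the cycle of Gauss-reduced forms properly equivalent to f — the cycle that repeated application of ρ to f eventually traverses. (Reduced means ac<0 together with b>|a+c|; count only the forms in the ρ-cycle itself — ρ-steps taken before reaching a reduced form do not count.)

D = 489, ⌊√D⌋ = 22
descent: ρ → (-12,3,10)  [lands on river]
river: ρ → (10,17,-5)
river: ρ → (-5,13,16)
river: ρ → (16,19,-2)
river: ρ → (-2,21,6)
river: ρ → (6,15,-11)
river: ρ → (-11,7,10)
river: ρ → (10,13,-8)
river: ρ → (-8,19,4)
river: ρ → (4,21,-3)
river: ρ → (-3,21,4)
river: ρ → (4,19,-8)
river: ρ → (-8,13,10)
river: ρ → (10,7,-11)
river: ρ → (-11,15,6)
river: ρ → (6,21,-2)
river: ρ → (-2,19,16)
river: ρ → (16,13,-5)
river: ρ → (-5,17,10)
river: ρ → (10,3,-12)
river: ρ → (-12,21,1)
river: ρ → (1,21,-12)
ρ-cycle length = 22 (tail of 1 descent step not counted)

22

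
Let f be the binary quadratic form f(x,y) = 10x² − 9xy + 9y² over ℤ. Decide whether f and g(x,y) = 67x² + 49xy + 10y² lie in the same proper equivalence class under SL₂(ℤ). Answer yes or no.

D₁ = -279, D₂ = -279
f: flip: (10,-9,9)→(9,9,10)
f: reduced (well bottom): (9,9,10) with a≤c, −a<b≤a
g: flip: (67,49,10)→(10,-49,67)
g: translate: b→-9 (≡-49 mod 20), so (10,-49,67)→(10,-9,9)
g: flip: (10,-9,9)→(9,9,10)
g: reduced (well bottom): (9,9,10) with a≤c, −a<b≤a
reduced forms (9, 9, 10) vs (9, 9, 10) ⇒ equivalent

yes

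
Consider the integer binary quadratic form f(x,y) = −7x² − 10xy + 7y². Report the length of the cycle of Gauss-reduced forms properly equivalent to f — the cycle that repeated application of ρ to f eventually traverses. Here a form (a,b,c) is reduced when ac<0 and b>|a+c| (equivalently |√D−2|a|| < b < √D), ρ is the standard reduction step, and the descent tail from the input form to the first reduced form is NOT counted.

D = 296, ⌊√D⌋ = 17
descent: ρ → (7,10,-7)  [lands on river]
river: ρ → (-7,4,10)
river: ρ → (10,16,-1)
river: ρ → (-1,16,10)
river: ρ → (10,4,-7)
river: ρ → (-7,10,7)
river: ρ → (7,4,-10)
river: ρ → (-10,16,1)
river: ρ → (1,16,-10)
river: ρ → (-10,4,7)
ρ-cycle length = 10 (tail of 1 descent step not counted)

10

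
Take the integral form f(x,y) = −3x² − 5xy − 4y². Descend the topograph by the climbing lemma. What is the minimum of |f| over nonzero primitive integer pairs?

translate: b→-1 (≡5 mod 6), so (3,5,4)→(3,-1,2)
flip: (3,-1,2)→(2,1,3)
reduced (well bottom): (2,1,3) with a≤c, −a<b≤a
well minimum |f| = |-2| = 2 (negative-definite)

2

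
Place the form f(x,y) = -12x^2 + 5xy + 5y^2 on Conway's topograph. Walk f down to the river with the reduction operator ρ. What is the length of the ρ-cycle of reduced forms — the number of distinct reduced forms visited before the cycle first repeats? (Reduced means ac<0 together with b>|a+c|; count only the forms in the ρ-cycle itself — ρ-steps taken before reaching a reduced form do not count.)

D = 265, ⌊√D⌋ = 16
descent: ρ → (5,15,-2)  [lands on river]
river: ρ → (-2,13,12)
river: ρ → (12,11,-3)
river: ρ → (-3,13,8)
river: ρ → (8,3,-8)
river: ρ → (-8,13,3)
river: ρ → (3,11,-12)
river: ρ → (-12,13,2)
river: ρ → (2,15,-5)
river: ρ → (-5,15,2)
river: ρ → (2,13,-12)
river: ρ → (-12,11,3)
river: ρ → (3,13,-8)
river: ρ → (-8,3,8)
river: ρ → (8,13,-3)
river: ρ → (-3,11,12)
river: ρ → (12,13,-2)
river: ρ → (-2,15,5)
ρ-cycle length = 18 (tail of 1 descent step not counted)

18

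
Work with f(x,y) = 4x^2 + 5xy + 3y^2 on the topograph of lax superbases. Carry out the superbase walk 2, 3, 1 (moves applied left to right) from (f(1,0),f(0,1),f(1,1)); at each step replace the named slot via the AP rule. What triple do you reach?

start (4,3,12) = (f(1,0),f(0,1),f(1,1))
replace slot 2: 2·(4+12) − 3 = 29 → (4,29,12)
replace slot 3: 2·(4+29) − 12 = 54 → (4,29,54)
replace slot 1: 2·(29+54) − 4 = 162 → (162,29,54)

162,29,54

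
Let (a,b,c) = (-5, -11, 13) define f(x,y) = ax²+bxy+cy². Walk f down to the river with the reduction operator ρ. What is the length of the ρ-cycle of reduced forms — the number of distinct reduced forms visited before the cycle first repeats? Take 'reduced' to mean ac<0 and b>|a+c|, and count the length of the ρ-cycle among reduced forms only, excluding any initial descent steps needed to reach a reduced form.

D = 381, ⌊√D⌋ = 19
descent: ρ → (13,11,-5)  [lands on river]
river: ρ → (-5,19,1)
river: ρ → (1,19,-5)
river: ρ → (-5,11,13)
river: ρ → (13,15,-3)
river: ρ → (-3,15,13)
ρ-cycle length = 6 (tail of 1 descent step not counted)

6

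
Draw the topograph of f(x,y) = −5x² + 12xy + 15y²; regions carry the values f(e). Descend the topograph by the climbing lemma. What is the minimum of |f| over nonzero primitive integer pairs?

river: ρ → (15,18,-2)
river: ρ → (-2,18,15)
river: ρ → (15,12,-5)
river: ρ → (-5,18,6)
river: ρ → (6,18,-5)
river: ρ → (-5,12,15)
closes: descent 0, river 6
min |a| on river = 2

2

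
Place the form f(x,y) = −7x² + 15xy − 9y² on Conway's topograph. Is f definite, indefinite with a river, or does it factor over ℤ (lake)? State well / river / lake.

D = b²−4ac = 15² − 4·(-7)·(-9) = -27
D < 0 ⇒ definite ⇒ every region one sign ⇒ single well

well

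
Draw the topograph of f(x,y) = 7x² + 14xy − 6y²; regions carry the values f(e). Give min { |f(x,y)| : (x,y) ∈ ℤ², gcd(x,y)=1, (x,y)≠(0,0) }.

river: ρ → (-6,10,11)
river: ρ → (11,12,-5)
river: ρ → (-5,18,2)
river: ρ → (2,18,-5)
river: ρ → (-5,12,11)
river: ρ → (11,10,-6)
river: ρ → (-6,14,7)
river: ρ → (7,14,-6)
closes: descent 0, river 8
min |a| on river = 2

2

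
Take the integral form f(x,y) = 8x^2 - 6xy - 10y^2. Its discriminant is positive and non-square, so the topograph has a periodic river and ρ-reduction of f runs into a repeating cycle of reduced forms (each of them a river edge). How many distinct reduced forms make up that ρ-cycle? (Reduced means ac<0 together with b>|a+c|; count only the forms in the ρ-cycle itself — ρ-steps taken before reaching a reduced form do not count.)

D = 356, ⌊√D⌋ = 18
descent: ρ → (-10,6,8)  [lands on river]
river: ρ → (8,10,-8)
river: ρ → (-8,6,10)
river: ρ → (10,14,-4)
river: ρ → (-4,18,2)
river: ρ → (2,18,-4)
river: ρ → (-4,14,10)
river: ρ → (10,6,-8)
river: ρ → (-8,10,8)
river: ρ → (8,6,-10)
river: ρ → (-10,14,4)
river: ρ → (4,18,-2)
river: ρ → (-2,18,4)
river: ρ → (4,14,-10)
ρ-cycle length = 14 (tail of 1 descent step not counted)

14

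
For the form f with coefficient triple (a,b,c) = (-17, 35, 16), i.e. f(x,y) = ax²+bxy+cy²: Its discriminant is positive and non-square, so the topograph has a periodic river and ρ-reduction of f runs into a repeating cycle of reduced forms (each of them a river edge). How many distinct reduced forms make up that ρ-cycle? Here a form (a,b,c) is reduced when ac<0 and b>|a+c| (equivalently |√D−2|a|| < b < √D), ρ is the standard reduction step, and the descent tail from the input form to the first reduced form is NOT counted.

D = 2313, ⌊√D⌋ = 48
river: ρ → (16,29,-23)
river: ρ → (-23,17,22)
river: ρ → (22,27,-18)
river: ρ → (-18,45,4)
river: ρ → (4,43,-29)
river: ρ → (-29,15,18)
river: ρ → (18,21,-26)
river: ρ → (-26,31,13)
river: ρ → (13,47,-2)
river: ρ → (-2,45,36)
river: ρ → (36,27,-11)
river: ρ → (-11,39,18)
river: ρ → (18,33,-17)
river: ρ → (-17,35,16)
ρ-cycle length = 14 (tail of 0 descent steps not counted)

14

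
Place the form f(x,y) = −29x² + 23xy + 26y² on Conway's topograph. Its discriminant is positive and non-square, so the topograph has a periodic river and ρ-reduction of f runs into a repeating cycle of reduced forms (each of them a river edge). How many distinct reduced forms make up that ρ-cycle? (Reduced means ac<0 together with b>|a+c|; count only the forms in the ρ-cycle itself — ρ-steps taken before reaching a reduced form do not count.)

D = 3545, ⌊√D⌋ = 59
river: ρ → (26,29,-26)
river: ρ → (-26,23,29)
river: ρ → (29,35,-20)
river: ρ → (-20,45,19)
river: ρ → (19,31,-34)
river: ρ → (-34,37,16)
river: ρ → (16,59,-1)
river: ρ → (-1,59,16)
river: ρ → (16,37,-34)
river: ρ → (-34,31,19)
river: ρ → (19,45,-20)
river: ρ → (-20,35,29)
river: ρ → (29,23,-26)
river: ρ → (-26,29,26)
river: ρ → (26,23,-29)
river: ρ → (-29,35,20)
river: ρ → (20,45,-19)
river: ρ → (-19,31,34)
river: ρ → (34,37,-16)
river: ρ → (-16,59,1)
river: ρ → (1,59,-16)
river: ρ → (-16,37,34)
river: ρ → (34,31,-19)
river: ρ → (-19,45,20)
river: ρ → (20,35,-29)
river: ρ → (-29,23,26)
ρ-cycle length = 26 (tail of 0 descent steps not counted)

26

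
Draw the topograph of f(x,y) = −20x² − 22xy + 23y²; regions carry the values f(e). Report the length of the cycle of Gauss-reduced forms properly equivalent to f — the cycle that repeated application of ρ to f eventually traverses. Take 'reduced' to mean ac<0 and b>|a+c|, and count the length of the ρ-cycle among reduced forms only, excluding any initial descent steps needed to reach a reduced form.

D = 2324, ⌊√D⌋ = 48
descent: ρ → (23,22,-20)  [lands on river]
river: ρ → (-20,18,25)
river: ρ → (25,32,-13)
river: ρ → (-13,46,4)
river: ρ → (4,42,-35)
river: ρ → (-35,28,11)
river: ρ → (11,38,-20)
river: ρ → (-20,42,7)
river: ρ → (7,42,-20)
river: ρ → (-20,38,11)
river: ρ → (11,28,-35)
river: ρ → (-35,42,4)
river: ρ → (4,46,-13)
river: ρ → (-13,32,25)
river: ρ → (25,18,-20)
river: ρ → (-20,22,23)
river: ρ → (23,24,-19)
river: ρ → (-19,14,28)
river: ρ → (28,42,-5)
river: ρ → (-5,48,1)
river: ρ → (1,48,-5)
river: ρ → (-5,42,28)
river: ρ → (28,14,-19)
river: ρ → (-19,24,23)
ρ-cycle length = 24 (tail of 1 descent step not counted)

24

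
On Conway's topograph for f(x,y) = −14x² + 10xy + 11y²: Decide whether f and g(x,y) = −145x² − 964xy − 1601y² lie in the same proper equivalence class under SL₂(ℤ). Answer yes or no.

D₁ = 716, D₂ = 716
river cycle of f (length 14): (11, 12, -13), (-13, 14, 10), (10, 26, -1), (-1, 26, 10), (10, 14, -13), (-13, 12, 11), (11, 10, -14), (-14, 18, 7), (7, 24, -5), (-5, 26, 2), … (4 more)
river cycle of g (length 14): (-14, 10, 11), (11, 12, -13), (-13, 14, 10), (10, 26, -1), (-1, 26, 10), (10, 14, -13), (-13, 12, 11), (11, 10, -14), (-14, 18, 7), (7, 24, -5), … (4 more)
cycles coincide ⇒ equivalent

yes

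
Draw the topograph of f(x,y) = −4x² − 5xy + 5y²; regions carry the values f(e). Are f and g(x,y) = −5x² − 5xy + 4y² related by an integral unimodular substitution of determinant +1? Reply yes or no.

D₁ = 105, D₂ = 105
river cycle of f (length 6): (5, 5, -4), (-4, 3, 6), (6, 9, -1), (-1, 9, 6), (6, 3, -4), (-4, 5, 5)
river cycle of g (length 6): (4, 5, -5), (-5, 5, 4), (4, 3, -6), (-6, 9, 1), (1, 9, -6), (-6, 3, 4)
cycles differ ⇒ inequivalent

no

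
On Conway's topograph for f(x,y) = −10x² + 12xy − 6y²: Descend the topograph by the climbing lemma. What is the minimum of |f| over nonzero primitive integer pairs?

translate: b→8 (≡-12 mod 20), so (10,-12,6)→(10,8,4)
flip: (10,8,4)→(4,-8,10)
translate: b→0 (≡-8 mod 8), so (4,-8,10)→(4,0,6)
reduced (well bottom): (4,0,6) with a≤c, −a<b≤a
well minimum |f| = |-4| = 4 (negative-definite)

4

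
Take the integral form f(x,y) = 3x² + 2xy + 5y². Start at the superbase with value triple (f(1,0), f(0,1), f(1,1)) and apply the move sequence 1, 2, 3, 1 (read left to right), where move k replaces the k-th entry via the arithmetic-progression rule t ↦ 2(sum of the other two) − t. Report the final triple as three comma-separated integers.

start (3,5,10) = (f(1,0),f(0,1),f(1,1))
replace slot 1: 2·(5+10) − 3 = 27 → (27,5,10)
replace slot 2: 2·(27+10) − 5 = 69 → (27,69,10)
replace slot 3: 2·(27+69) − 10 = 182 → (27,69,182)
replace slot 1: 2·(69+182) − 27 = 475 → (475,69,182)

475,69,182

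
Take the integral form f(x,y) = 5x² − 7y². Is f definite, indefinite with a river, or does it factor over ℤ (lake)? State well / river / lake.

D = b²−4ac = 0² − 4·5·(-7) = 140
D > 0 non-square ⇒ indefinite ⇒ periodic river

river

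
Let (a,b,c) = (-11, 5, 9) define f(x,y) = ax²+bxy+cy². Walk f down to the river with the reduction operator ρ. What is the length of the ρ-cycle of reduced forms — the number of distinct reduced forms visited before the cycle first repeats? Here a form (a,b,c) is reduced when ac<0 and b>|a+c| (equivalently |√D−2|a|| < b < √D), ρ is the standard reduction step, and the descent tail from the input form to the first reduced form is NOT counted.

D = 421, ⌊√D⌋ = 20
river: ρ → (9,13,-7)
river: ρ → (-7,15,7)
river: ρ → (7,13,-9)
river: ρ → (-9,5,11)
river: ρ → (11,17,-3)
river: ρ → (-3,19,5)
river: ρ → (5,11,-15)
river: ρ → (-15,19,1)
river: ρ → (1,19,-15)
river: ρ → (-15,11,5)
river: ρ → (5,19,-3)
river: ρ → (-3,17,11)
river: ρ → (11,5,-9)
river: ρ → (-9,13,7)
river: ρ → (7,15,-7)
river: ρ → (-7,13,9)
river: ρ → (9,5,-11)
river: ρ → (-11,17,3)
river: ρ → (3,19,-5)
river: ρ → (-5,11,15)
river: ρ → (15,19,-1)
river: ρ → (-1,19,15)
river: ρ → (15,11,-5)
river: ρ → (-5,19,3)
river: ρ → (3,17,-11)
river: ρ → (-11,5,9)
ρ-cycle length = 26 (tail of 0 descent steps not counted)

26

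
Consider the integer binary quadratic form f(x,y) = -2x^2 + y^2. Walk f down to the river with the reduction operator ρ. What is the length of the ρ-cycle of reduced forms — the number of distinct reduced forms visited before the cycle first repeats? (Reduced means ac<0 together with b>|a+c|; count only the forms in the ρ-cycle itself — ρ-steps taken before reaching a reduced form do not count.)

D = 8, ⌊√D⌋ = 2
descent: ρ → (1,2,-1)  [lands on river]
river: ρ → (-1,2,1)
ρ-cycle length = 2 (tail of 1 descent step not counted)

2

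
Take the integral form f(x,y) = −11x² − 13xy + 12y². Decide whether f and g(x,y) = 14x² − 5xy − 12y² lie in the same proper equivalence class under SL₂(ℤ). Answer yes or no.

D₁ = 697, D₂ = 697
river cycle of f (length 18): (12, 13, -11), (-11, 9, 14), (14, 19, -6), (-6, 17, 17), (17, 17, -6), (-6, 19, 14), (14, 9, -11), (-11, 13, 12), (12, 11, -12), (-12, 13, 11), … (8 more)
river cycle of g (length 10): (-12, 5, 14), (14, 23, -3), (-3, 25, 6), (6, 23, -7), (-7, 19, 12), (12, 5, -14), (-14, 23, 3), (3, 25, -6), (-6, 23, 7), (7, 19, -12)
cycles differ ⇒ inequivalent

no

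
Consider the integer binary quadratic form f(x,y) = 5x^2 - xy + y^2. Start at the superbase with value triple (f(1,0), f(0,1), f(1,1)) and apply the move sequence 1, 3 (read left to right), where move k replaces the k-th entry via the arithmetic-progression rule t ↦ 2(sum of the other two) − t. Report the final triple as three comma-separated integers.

start (5,1,5) = (f(1,0),f(0,1),f(1,1))
replace slot 1: 2·(1+5) − 5 = 7 → (7,1,5)
replace slot 3: 2·(7+1) − 5 = 11 → (7,1,11)

7,1,11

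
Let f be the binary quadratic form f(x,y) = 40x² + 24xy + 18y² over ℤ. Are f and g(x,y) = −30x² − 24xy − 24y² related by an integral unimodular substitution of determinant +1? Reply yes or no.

D₁ = -2304, D₂ = -2304
f: flip: (40,24,18)→(18,-24,40)
f: translate: b→12 (≡-24 mod 36), so (18,-24,40)→(18,12,34)
f: reduced (well bottom): (18,12,34) with a≤c, −a<b≤a
g is negative-definite; reduce −g:
−g: flip: (30,24,24)→(24,-24,30)
−g: translate: b→24 (≡-24 mod 48), so (24,-24,30)→(24,24,30)
−g: reduced (well bottom): (24,24,30) with a≤c, −a<b≤a
flip sign back: reduced form of g is (-24,-24,-30)
reduced forms (18, 12, 34) vs (-24, -24, -30) ⇒ inequivalent

no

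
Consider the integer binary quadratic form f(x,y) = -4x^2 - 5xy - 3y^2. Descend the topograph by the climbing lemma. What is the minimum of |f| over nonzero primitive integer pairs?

translate: b→-3 (≡5 mod 8), so (4,5,3)→(4,-3,2)
flip: (4,-3,2)→(2,3,4)
translate: b→-1 (≡3 mod 4), so (2,3,4)→(2,-1,3)
reduced (well bottom): (2,-1,3) with a≤c, −a<b≤a
well minimum |f| = |-2| = 2 (negative-definite)

2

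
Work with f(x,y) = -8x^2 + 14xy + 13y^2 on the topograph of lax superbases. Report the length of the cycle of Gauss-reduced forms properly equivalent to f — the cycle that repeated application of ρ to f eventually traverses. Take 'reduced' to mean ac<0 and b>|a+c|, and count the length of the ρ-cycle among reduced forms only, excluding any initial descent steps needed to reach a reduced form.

D = 612, ⌊√D⌋ = 24
river: ρ → (13,12,-9)
river: ρ → (-9,24,1)
river: ρ → (1,24,-9)
river: ρ → (-9,12,13)
river: ρ → (13,14,-8)
river: ρ → (-8,18,9)
river: ρ → (9,18,-8)
river: ρ → (-8,14,13)
ρ-cycle length = 8 (tail of 0 descent steps not counted)

8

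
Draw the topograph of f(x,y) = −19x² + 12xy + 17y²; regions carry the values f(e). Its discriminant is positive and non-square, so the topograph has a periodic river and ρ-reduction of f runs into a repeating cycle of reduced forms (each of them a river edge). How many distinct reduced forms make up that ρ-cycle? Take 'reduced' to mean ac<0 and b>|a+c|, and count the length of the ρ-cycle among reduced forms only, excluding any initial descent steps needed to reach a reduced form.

D = 1436, ⌊√D⌋ = 37
river: ρ → (17,22,-14)
river: ρ → (-14,34,5)
river: ρ → (5,36,-7)
river: ρ → (-7,34,10)
river: ρ → (10,26,-19)
river: ρ → (-19,12,17)
ρ-cycle length = 6 (tail of 0 descent steps not counted)

6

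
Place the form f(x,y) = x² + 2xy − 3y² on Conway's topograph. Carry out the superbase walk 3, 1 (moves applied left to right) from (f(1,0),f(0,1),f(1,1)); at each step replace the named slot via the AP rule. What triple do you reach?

start (1,-3,0) = (f(1,0),f(0,1),f(1,1))
replace slot 3: 2·(1+(-3)) − 0 = -4 → (1,-3,-4)
replace slot 1: 2·((-3)+(-4)) − 1 = -15 → (-15,-3,-4)

-15,-3,-4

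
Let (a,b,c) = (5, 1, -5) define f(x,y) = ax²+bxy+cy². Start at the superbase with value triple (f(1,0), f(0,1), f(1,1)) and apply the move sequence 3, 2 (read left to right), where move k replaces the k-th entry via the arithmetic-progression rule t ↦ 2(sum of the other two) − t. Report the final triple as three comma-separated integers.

start (5,-5,1) = (f(1,0),f(0,1),f(1,1))
replace slot 3: 2·(5+(-5)) − 1 = -1 → (5,-5,-1)
replace slot 2: 2·(5+(-1)) − (-5) = 13 → (5,13,-1)

5,13,-1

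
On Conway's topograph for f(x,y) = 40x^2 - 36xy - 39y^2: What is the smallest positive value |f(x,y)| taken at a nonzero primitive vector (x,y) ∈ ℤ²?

descent: ρ → (-39,36,40)  [lands on river]
river: ρ → (40,44,-35)
river: ρ → (-35,26,49)
river: ρ → (49,72,-12)
river: ρ → (-12,72,49)
river: ρ → (49,26,-35)
river: ρ → (-35,44,40)
river: ρ → (40,36,-39)
river: ρ → (-39,42,37)
river: ρ → (37,32,-44)
river: ρ → (-44,56,25)
river: ρ → (25,44,-56)
river: ρ → (-56,68,13)
river: ρ → (13,62,-71)
river: ρ → (-71,80,4)
river: ρ → (4,80,-71)
river: ρ → (-71,62,13)
river: ρ → (13,68,-56)
river: ρ → (-56,44,25)
river: ρ → (25,56,-44)
river: ρ → (-44,32,37)
river: ρ → (37,42,-39)
closes: descent 1, river 22
min |a| on river = 4

4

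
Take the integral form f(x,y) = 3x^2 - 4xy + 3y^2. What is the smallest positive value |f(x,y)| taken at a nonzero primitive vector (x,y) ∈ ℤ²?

translate: b→2 (≡-4 mod 6), so (3,-4,3)→(3,2,2)
flip: (3,2,2)→(2,-2,3)
translate: b→2 (≡-2 mod 4), so (2,-2,3)→(2,2,3)
reduced (well bottom): (2,2,3) with a≤c, −a<b≤a
well minimum = a = 2

2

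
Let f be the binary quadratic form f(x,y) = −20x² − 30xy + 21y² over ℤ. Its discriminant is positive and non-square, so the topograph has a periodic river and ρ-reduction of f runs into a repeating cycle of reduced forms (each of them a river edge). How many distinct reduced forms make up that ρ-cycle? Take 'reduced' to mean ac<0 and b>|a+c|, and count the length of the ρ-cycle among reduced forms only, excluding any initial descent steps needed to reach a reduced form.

D = 2580, ⌊√D⌋ = 50
descent: ρ → (21,30,-20)  [lands on river]
river: ρ → (-20,50,1)
river: ρ → (1,50,-20)
river: ρ → (-20,30,21)
river: ρ → (21,12,-29)
river: ρ → (-29,46,4)
river: ρ → (4,50,-5)
river: ρ → (-5,50,4)
river: ρ → (4,46,-29)
river: ρ → (-29,12,21)
ρ-cycle length = 10 (tail of 1 descent step not counted)

10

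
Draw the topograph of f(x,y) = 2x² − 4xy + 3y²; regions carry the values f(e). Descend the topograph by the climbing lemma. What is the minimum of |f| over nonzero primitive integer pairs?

translate: b→0 (≡-4 mod 4), so (2,-4,3)→(2,0,1)
flip: (2,0,1)→(1,0,2)
reduced (well bottom): (1,0,2) with a≤c, −a<b≤a
well minimum = a = 1

1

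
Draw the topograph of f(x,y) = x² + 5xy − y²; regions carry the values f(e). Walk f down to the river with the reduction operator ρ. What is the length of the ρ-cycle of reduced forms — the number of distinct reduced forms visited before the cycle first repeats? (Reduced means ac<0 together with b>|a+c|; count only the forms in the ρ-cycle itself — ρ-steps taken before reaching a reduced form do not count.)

D = 29, ⌊√D⌋ = 5
river: ρ → (-1,5,1)
river: ρ → (1,5,-1)
ρ-cycle length = 2 (tail of 0 descent steps not counted)

2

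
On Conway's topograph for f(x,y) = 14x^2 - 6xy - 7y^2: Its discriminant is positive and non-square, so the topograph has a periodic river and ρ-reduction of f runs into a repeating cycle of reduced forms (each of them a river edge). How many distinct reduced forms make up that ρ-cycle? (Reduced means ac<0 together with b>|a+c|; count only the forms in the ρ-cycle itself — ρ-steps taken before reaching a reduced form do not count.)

D = 428, ⌊√D⌋ = 20
descent: ρ → (-7,20,1)  [lands on river]
river: ρ → (1,20,-7)
river: ρ → (-7,8,13)
river: ρ → (13,18,-2)
river: ρ → (-2,18,13)
river: ρ → (13,8,-7)
ρ-cycle length = 6 (tail of 1 descent step not counted)

6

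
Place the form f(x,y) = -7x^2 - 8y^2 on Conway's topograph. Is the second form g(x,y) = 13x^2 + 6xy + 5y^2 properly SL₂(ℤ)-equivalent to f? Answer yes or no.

D₁ = -224, D₂ = -224
f is negative-definite; reduce −f:
−f: reduced (well bottom): (7,0,8) with a≤c, −a<b≤a
flip sign back: reduced form of f is (-7,0,-8)
g: flip: (13,6,5)→(5,-6,13)
g: translate: b→4 (≡-6 mod 10), so (5,-6,13)→(5,4,12)
g: reduced (well bottom): (5,4,12) with a≤c, −a<b≤a
reduced forms (-7, 0, -8) vs (5, 4, 12) ⇒ inequivalent

no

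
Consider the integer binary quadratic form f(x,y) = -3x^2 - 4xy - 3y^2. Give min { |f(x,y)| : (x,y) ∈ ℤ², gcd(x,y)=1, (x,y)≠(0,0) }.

translate: b→-2 (≡4 mod 6), so (3,4,3)→(3,-2,2)
flip: (3,-2,2)→(2,2,3)
reduced (well bottom): (2,2,3) with a≤c, −a<b≤a
well minimum |f| = |-2| = 2 (negative-definite)

2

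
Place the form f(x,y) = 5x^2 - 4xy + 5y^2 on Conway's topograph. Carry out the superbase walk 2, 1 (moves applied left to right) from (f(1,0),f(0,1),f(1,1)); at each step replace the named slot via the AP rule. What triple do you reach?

start (5,5,6) = (f(1,0),f(0,1),f(1,1))
replace slot 2: 2·(5+6) − 5 = 17 → (5,17,6)
replace slot 1: 2·(17+6) − 5 = 41 → (41,17,6)

41,17,6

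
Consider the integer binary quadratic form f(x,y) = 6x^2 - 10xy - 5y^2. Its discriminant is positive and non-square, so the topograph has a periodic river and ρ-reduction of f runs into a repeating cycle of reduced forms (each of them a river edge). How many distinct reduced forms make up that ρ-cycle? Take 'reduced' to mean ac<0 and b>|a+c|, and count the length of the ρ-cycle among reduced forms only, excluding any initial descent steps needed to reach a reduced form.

D = 220, ⌊√D⌋ = 14
descent: ρ → (-5,10,6)  [lands on river]
river: ρ → (6,14,-1)
river: ρ → (-1,14,6)
river: ρ → (6,10,-5)
ρ-cycle length = 4 (tail of 1 descent step not counted)

4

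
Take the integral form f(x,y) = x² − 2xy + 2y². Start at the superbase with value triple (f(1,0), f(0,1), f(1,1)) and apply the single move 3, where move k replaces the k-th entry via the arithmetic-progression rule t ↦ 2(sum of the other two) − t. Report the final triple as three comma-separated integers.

start (1,2,1) = (f(1,0),f(0,1),f(1,1))
replace slot 3: 2·(1+2) − 1 = 5 → (1,2,5)

1,2,5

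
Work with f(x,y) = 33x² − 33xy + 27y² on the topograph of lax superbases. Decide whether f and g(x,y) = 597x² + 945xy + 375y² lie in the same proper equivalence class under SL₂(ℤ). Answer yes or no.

D₁ = -2475, D₂ = -2475
f: translate: b→33 (≡-33 mod 66), so (33,-33,27)→(33,33,27)
f: flip: (33,33,27)→(27,-33,33)
f: translate: b→21 (≡-33 mod 54), so (27,-33,33)→(27,21,27)
f: reduced (well bottom): (27,21,27) with a≤c, −a<b≤a
g: translate: b→-249 (≡945 mod 1194), so (597,945,375)→(597,-249,27)
g: flip: (597,-249,27)→(27,249,597)
g: translate: b→-21 (≡249 mod 54), so (27,249,597)→(27,-21,27)
g: flip: (27,-21,27)→(27,21,27)
g: reduced (well bottom): (27,21,27) with a≤c, −a<b≤a
reduced forms (27, 21, 27) vs (27, 21, 27) ⇒ equivalent

yes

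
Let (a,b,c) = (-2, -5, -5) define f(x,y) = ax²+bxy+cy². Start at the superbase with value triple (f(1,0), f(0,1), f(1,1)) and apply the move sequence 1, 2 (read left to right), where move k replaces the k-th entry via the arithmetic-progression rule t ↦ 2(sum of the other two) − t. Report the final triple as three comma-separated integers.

start (-2,-5,-12) = (f(1,0),f(0,1),f(1,1))
replace slot 1: 2·((-5)+(-12)) − (-2) = -32 → (-32,-5,-12)
replace slot 2: 2·((-32)+(-12)) − (-5) = -83 → (-32,-83,-12)

-32,-83,-12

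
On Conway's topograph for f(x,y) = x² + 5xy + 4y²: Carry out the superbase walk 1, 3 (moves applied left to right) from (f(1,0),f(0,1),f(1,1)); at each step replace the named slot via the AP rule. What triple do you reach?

start (1,4,10) = (f(1,0),f(0,1),f(1,1))
replace slot 1: 2·(4+10) − 1 = 27 → (27,4,10)
replace slot 3: 2·(27+4) − 10 = 52 → (27,4,52)

27,4,52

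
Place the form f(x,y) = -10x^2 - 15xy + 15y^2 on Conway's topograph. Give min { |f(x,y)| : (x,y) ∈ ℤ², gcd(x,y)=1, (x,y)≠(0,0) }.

descent: ρ → (15,15,-10)  [lands on river]
river: ρ → (-10,25,5)
river: ρ → (5,25,-10)
river: ρ → (-10,15,15)
closes: descent 1, river 4
min |a| on river = 5

5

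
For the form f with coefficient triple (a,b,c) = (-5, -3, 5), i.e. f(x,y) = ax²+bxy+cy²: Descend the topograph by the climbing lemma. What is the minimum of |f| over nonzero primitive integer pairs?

descent: ρ → (5,3,-5)  [lands on river]
river: ρ → (-5,7,3)
river: ρ → (3,5,-7)
river: ρ → (-7,9,1)
river: ρ → (1,9,-7)
river: ρ → (-7,5,3)
river: ρ → (3,7,-5)
river: ρ → (-5,3,5)
river: ρ → (5,7,-3)
river: ρ → (-3,5,7)
river: ρ → (7,9,-1)
river: ρ → (-1,9,7)
river: ρ → (7,5,-3)
river: ρ → (-3,7,5)
closes: descent 1, river 14
min |a| on river = 1

1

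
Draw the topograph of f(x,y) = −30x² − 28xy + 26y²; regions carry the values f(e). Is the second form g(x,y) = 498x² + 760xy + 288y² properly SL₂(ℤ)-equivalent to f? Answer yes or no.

D₁ = 3904, D₂ = 3904
river cycle of f (length 26): (26, 28, -30), (-30, 32, 24), (24, 16, -38), (-38, 60, 2), (2, 60, -38), (-38, 16, 24), (24, 32, -30), (-30, 28, 26), (26, 24, -32), (-32, 40, 18), … (16 more)
river cycle of g (length 26): (26, 28, -30), (-30, 32, 24), (24, 16, -38), (-38, 60, 2), (2, 60, -38), (-38, 16, 24), (24, 32, -30), (-30, 28, 26), (26, 24, -32), (-32, 40, 18), … (16 more)
cycles coincide ⇒ equivalent

yes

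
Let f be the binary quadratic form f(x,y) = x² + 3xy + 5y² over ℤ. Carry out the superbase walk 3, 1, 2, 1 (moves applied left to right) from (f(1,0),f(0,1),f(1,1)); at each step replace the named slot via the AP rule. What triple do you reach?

start (1,5,9) = (f(1,0),f(0,1),f(1,1))
replace slot 3: 2·(1+5) − 9 = 3 → (1,5,3)
replace slot 1: 2·(5+3) − 1 = 15 → (15,5,3)
replace slot 2: 2·(15+3) − 5 = 31 → (15,31,3)
replace slot 1: 2·(31+3) − 15 = 53 → (53,31,3)

53,31,3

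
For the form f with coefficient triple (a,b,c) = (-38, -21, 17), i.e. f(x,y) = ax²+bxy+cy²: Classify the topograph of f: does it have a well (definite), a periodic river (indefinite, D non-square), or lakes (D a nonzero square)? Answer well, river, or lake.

D = b²−4ac = (-21)² − 4·(-38)·17 = 3025
D = 55² is a perfect square ⇒ form factors over ℤ ⇒ lakes

lake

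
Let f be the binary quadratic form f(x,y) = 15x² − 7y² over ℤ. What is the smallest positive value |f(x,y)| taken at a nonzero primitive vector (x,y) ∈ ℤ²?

descent: ρ → (-7,14,8)  [lands on river]
river: ρ → (8,18,-3)
river: ρ → (-3,18,8)
river: ρ → (8,14,-7)
closes: descent 1, river 4
min |a| on river = 3

3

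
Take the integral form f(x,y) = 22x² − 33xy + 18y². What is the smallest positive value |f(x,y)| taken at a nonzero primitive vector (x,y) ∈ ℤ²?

translate: b→11 (≡-33 mod 44), so (22,-33,18)→(22,11,7)
flip: (22,11,7)→(7,-11,22)
translate: b→3 (≡-11 mod 14), so (7,-11,22)→(7,3,18)
reduced (well bottom): (7,3,18) with a≤c, −a<b≤a
well minimum = a = 7

7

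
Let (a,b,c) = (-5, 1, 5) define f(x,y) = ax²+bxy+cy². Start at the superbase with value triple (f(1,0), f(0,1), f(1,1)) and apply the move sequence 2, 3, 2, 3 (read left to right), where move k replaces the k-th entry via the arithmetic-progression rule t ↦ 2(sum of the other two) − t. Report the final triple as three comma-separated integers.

start (-5,5,1) = (f(1,0),f(0,1),f(1,1))
replace slot 2: 2·((-5)+1) − 5 = -13 → (-5,-13,1)
replace slot 3: 2·((-5)+(-13)) − 1 = -37 → (-5,-13,-37)
replace slot 2: 2·((-5)+(-37)) − (-13) = -71 → (-5,-71,-37)
replace slot 3: 2·((-5)+(-71)) − (-37) = -115 → (-5,-71,-115)

-5,-71,-115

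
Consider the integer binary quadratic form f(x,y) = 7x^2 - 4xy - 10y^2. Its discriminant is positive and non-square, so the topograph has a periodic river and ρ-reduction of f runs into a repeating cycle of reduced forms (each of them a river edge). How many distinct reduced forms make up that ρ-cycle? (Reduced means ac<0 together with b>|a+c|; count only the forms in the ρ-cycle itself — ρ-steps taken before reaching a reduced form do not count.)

D = 296, ⌊√D⌋ = 17
descent: ρ → (-10,4,7)  [lands on river]
river: ρ → (7,10,-7)
river: ρ → (-7,4,10)
river: ρ → (10,16,-1)
river: ρ → (-1,16,10)
river: ρ → (10,4,-7)
river: ρ → (-7,10,7)
river: ρ → (7,4,-10)
river: ρ → (-10,16,1)
river: ρ → (1,16,-10)
ρ-cycle length = 10 (tail of 1 descent step not counted)

10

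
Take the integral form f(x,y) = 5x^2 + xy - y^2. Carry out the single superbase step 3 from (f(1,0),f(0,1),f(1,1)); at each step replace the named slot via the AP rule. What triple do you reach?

start (5,-1,5) = (f(1,0),f(0,1),f(1,1))
replace slot 3: 2·(5+(-1)) − 5 = 3 → (5,-1,3)

5,-1,3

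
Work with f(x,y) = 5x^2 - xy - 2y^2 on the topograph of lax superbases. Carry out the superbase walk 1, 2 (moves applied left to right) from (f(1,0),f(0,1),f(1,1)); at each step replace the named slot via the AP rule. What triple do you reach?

start (5,-2,2) = (f(1,0),f(0,1),f(1,1))
replace slot 1: 2·((-2)+2) − 5 = -5 → (-5,-2,2)
replace slot 2: 2·((-5)+2) − (-2) = -4 → (-5,-4,2)

-5,-4,2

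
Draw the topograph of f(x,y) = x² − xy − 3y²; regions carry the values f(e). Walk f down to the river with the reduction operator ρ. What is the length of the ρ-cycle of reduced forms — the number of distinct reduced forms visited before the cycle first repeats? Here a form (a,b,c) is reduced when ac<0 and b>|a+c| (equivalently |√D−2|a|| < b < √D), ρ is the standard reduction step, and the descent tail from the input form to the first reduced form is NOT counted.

D = 13, ⌊√D⌋ = 3
descent: ρ → (-3,1,1)
descent: ρ → (1,3,-1)  [lands on river]
river: ρ → (-1,3,1)
ρ-cycle length = 2 (tail of 2 descent steps not counted)

2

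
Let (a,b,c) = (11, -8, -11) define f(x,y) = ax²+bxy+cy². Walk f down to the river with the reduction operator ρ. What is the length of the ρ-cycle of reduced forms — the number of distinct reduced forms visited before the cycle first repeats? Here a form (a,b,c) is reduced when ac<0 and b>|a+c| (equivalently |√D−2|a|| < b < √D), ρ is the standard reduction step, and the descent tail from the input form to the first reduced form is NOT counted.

D = 548, ⌊√D⌋ = 23
descent: ρ → (-11,8,11)  [lands on river]
river: ρ → (11,14,-8)
river: ρ → (-8,18,7)
river: ρ → (7,10,-16)
river: ρ → (-16,22,1)
river: ρ → (1,22,-16)
river: ρ → (-16,10,7)
river: ρ → (7,18,-8)
river: ρ → (-8,14,11)
river: ρ → (11,8,-11)
river: ρ → (-11,14,8)
river: ρ → (8,18,-7)
river: ρ → (-7,10,16)
river: ρ → (16,22,-1)
river: ρ → (-1,22,16)
river: ρ → (16,10,-7)
river: ρ → (-7,18,8)
river: ρ → (8,14,-11)
ρ-cycle length = 18 (tail of 1 descent step not counted)

18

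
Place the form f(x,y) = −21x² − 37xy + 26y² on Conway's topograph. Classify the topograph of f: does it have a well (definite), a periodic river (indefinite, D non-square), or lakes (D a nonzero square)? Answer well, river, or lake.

D = b²−4ac = (-37)² − 4·(-21)·26 = 3553
D > 0 non-square ⇒ indefinite ⇒ periodic river

river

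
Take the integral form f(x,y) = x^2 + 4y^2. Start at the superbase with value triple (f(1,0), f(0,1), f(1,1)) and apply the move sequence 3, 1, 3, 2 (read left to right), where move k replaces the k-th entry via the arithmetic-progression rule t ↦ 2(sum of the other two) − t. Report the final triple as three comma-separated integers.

start (1,4,5) = (f(1,0),f(0,1),f(1,1))
replace slot 3: 2·(1+4) − 5 = 5 → (1,4,5)
replace slot 1: 2·(4+5) − 1 = 17 → (17,4,5)
replace slot 3: 2·(17+4) − 5 = 37 → (17,4,37)
replace slot 2: 2·(17+37) − 4 = 104 → (17,104,37)

17,104,37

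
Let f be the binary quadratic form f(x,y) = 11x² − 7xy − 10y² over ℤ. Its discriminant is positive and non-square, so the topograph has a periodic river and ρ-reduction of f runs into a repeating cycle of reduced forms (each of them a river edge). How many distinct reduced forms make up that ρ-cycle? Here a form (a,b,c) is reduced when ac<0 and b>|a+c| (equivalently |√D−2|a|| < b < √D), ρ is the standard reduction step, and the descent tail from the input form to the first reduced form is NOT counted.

D = 489, ⌊√D⌋ = 22
descent: ρ → (-10,7,11)  [lands on river]
river: ρ → (11,15,-6)
river: ρ → (-6,21,2)
river: ρ → (2,19,-16)
river: ρ → (-16,13,5)
river: ρ → (5,17,-10)
river: ρ → (-10,3,12)
river: ρ → (12,21,-1)
river: ρ → (-1,21,12)
river: ρ → (12,3,-10)
river: ρ → (-10,17,5)
river: ρ → (5,13,-16)
river: ρ → (-16,19,2)
river: ρ → (2,21,-6)
river: ρ → (-6,15,11)
river: ρ → (11,7,-10)
river: ρ → (-10,13,8)
river: ρ → (8,19,-4)
river: ρ → (-4,21,3)
river: ρ → (3,21,-4)
river: ρ → (-4,19,8)
river: ρ → (8,13,-10)
ρ-cycle length = 22 (tail of 1 descent step not counted)

22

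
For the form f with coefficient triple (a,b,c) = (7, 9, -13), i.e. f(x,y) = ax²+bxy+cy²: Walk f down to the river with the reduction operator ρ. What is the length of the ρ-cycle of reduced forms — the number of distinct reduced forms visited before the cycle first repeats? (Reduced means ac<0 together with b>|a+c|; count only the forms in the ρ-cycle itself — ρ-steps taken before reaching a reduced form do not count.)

D = 445, ⌊√D⌋ = 21
river: ρ → (-13,17,3)
river: ρ → (3,19,-7)
river: ρ → (-7,9,13)
river: ρ → (13,17,-3)
river: ρ → (-3,19,7)
river: ρ → (7,9,-13)
ρ-cycle length = 6 (tail of 0 descent steps not counted)

6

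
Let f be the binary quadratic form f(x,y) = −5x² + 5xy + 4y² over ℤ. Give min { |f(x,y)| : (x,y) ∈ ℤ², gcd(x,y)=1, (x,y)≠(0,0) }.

river: ρ → (4,3,-6)
river: ρ → (-6,9,1)
river: ρ → (1,9,-6)
river: ρ → (-6,3,4)
river: ρ → (4,5,-5)
river: ρ → (-5,5,4)
closes: descent 0, river 6
min |a| on river = 1

1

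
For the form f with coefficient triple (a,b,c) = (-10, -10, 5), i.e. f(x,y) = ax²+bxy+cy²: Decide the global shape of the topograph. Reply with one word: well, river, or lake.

D = b²−4ac = (-10)² − 4·(-10)·5 = 300
D > 0 non-square ⇒ indefinite ⇒ periodic river

river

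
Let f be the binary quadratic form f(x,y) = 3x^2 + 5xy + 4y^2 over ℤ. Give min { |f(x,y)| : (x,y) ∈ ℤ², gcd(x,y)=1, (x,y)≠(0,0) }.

translate: b→-1 (≡5 mod 6), so (3,5,4)→(3,-1,2)
flip: (3,-1,2)→(2,1,3)
reduced (well bottom): (2,1,3) with a≤c, −a<b≤a
well minimum = a = 2

2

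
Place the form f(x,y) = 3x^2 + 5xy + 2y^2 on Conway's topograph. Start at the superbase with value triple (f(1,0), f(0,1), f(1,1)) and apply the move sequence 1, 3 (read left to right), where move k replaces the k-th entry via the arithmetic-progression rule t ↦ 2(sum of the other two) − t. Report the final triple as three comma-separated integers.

start (3,2,10) = (f(1,0),f(0,1),f(1,1))
replace slot 1: 2·(2+10) − 3 = 21 → (21,2,10)
replace slot 3: 2·(21+2) − 10 = 36 → (21,2,36)

21,2,36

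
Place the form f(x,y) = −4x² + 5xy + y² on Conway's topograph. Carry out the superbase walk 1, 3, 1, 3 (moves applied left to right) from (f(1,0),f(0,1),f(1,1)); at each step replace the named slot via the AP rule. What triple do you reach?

start (-4,1,2) = (f(1,0),f(0,1),f(1,1))
replace slot 1: 2·(1+2) − (-4) = 10 → (10,1,2)
replace slot 3: 2·(10+1) − 2 = 20 → (10,1,20)
replace slot 1: 2·(1+20) − 10 = 32 → (32,1,20)
replace slot 3: 2·(32+1) − 20 = 46 → (32,1,46)

32,1,46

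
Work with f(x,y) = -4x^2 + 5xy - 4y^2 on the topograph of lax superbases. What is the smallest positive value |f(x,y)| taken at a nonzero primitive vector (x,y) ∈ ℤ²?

translate: b→3 (≡-5 mod 8), so (4,-5,4)→(4,3,3)
flip: (4,3,3)→(3,-3,4)
translate: b→3 (≡-3 mod 6), so (3,-3,4)→(3,3,4)
reduced (well bottom): (3,3,4) with a≤c, −a<b≤a
well minimum |f| = |-3| = 3 (negative-definite)

3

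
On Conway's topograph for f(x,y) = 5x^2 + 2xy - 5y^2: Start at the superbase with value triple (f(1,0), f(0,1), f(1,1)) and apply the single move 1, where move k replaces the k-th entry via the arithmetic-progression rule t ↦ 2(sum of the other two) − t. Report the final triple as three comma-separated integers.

start (5,-5,2) = (f(1,0),f(0,1),f(1,1))
replace slot 1: 2·((-5)+2) − 5 = -11 → (-11,-5,2)

-11,-5,2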